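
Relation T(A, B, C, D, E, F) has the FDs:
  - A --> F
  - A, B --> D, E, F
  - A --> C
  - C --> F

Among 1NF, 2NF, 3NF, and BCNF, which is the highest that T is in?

1NF

Candidate key: {A, B}. Prime attributes: {A, B}.
For A --> F we have {A}⁺ = {A, C, F}; {A} is not a superkey, so BCNF fails.
A --> F determines the non-prime attribute {F} from a non-superkey — 3NF is violated.
{A} is a proper subset of the key {A, B}, and {A}⁺ contains the non-prime attributes {C, F} — a partial dependency, so 2NF is violated.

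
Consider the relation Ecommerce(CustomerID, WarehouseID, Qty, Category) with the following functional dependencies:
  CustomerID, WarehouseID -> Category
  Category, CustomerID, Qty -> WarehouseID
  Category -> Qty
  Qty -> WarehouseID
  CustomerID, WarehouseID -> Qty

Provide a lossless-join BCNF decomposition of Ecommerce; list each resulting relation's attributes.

{Category, CustomerID}; {Category, Qty}; {Qty, WarehouseID}

Candidate keys of the original relation: {Category, CustomerID}, {CustomerID, Qty}, {CustomerID, WarehouseID}.
In {Category, CustomerID, Qty, WarehouseID}, {Category} is not a superkey ({Category}⁺ restricted to this set is {Category, Qty, WarehouseID}), so split on Category -> Qty, WarehouseID into {Category, Qty, WarehouseID} and {Category, CustomerID}.
In {Category, Qty, WarehouseID}, {Qty} is not a superkey ({Qty}⁺ restricted to this set is {Qty, WarehouseID}), so split on Qty -> WarehouseID into {Qty, WarehouseID} and {Category, Qty}.
{Qty, WarehouseID}: every determinant is a superkey — BCNF.
{Category, Qty}: every determinant is a superkey — BCNF.
{Category, CustomerID}: every determinant is a superkey — BCNF.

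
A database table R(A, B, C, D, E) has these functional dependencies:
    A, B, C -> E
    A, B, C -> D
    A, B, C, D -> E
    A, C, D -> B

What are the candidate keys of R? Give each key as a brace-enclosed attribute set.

{A, B, C}, {A, C, D}

No FD produces {A, C}, so they must be in every candidate key.
{A, B, C} is a candidate key since {A, B, C}⁺ = {A, B, C, D, E} covers every attribute.
{A, C, D} is a candidate key since {A, C, D}⁺ = {A, B, C, D, E} covers every attribute.
These are minimal and exhaustive — every other superkey contains one of them.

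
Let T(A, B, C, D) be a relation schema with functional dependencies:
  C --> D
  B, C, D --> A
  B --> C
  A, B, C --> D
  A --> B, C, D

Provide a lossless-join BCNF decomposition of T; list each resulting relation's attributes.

{A, B, C}; {C, D}

Candidate keys of the original relation: {A}, {B}.
{A, B, C, D}: {C} determines {C, D} here but is not a superkey — split on C --> D, giving {C, D} and {A, B, C}.
{C, D} is in BCNF.
{A, B, C} is in BCNF.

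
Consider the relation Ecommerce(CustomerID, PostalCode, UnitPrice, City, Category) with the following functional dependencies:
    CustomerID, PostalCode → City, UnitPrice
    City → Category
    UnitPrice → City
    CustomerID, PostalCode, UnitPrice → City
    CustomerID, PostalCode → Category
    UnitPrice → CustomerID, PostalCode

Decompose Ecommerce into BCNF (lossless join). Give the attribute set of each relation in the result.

{Category, City}; {City, CustomerID, PostalCode, UnitPrice}

Candidate keys of the original relation: {CustomerID, PostalCode}, {UnitPrice}.
In {Category, City, CustomerID, PostalCode, UnitPrice}, {City} is not a superkey ({City}⁺ restricted to this set is {Category, City}), so split on City → Category into {Category, City} and {City, CustomerID, PostalCode, UnitPrice}.
{Category, City}: every determinant is a superkey — BCNF.
{City, CustomerID, PostalCode, UnitPrice}: every determinant is a superkey — BCNF.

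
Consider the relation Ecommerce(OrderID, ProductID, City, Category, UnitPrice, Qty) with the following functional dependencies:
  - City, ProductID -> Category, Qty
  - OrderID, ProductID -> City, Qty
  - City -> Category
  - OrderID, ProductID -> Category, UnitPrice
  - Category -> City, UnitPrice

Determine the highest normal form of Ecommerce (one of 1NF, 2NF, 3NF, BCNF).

2NF

Candidate key: {OrderID, ProductID}. Prime attributes: {OrderID, ProductID}.
For City, ProductID -> Category, Qty we have {City, ProductID}⁺ = {Category, City, ProductID, Qty, UnitPrice}; {City, ProductID} is not a superkey, so BCNF fails.
Because {Category, Qty} are non-prime and the left side of City, ProductID -> Category, Qty is not a superkey, the relation is not in 3NF.
No proper subset of a key has a non-prime attribute in its closure, so there is no partial dependency; 2NF holds.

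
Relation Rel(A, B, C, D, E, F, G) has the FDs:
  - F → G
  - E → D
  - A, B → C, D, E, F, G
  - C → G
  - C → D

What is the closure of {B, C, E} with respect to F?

Start with {B, C, E}.
E → D applies; add {D} → now {B, C, D, E}.
C → G applies; add {G} → now {B, C, D, E, G}.
No further FD applies.

{B, C, D, E, G}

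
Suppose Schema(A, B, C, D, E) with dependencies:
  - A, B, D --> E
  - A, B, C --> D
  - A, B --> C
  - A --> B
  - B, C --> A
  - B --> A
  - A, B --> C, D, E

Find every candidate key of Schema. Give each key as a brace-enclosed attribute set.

Closure of {A} is {A, B, C, D, E}, the whole schema; {A} is a candidate key.
Closure of {B} is {A, B, C, D, E}, the whole schema; {B} is a candidate key.
These are minimal and exhaustive — every other superkey contains one of them.

{A}, {B}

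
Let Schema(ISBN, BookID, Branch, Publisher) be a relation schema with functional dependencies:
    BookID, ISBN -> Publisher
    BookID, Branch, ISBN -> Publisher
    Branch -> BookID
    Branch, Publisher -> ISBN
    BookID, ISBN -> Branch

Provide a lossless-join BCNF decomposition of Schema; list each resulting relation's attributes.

Candidate keys of the original relation: {BookID, ISBN}, {Branch, ISBN}, {Branch, Publisher}.
In {BookID, Branch, ISBN, Publisher}, {Branch} is not a superkey ({Branch}⁺ restricted to this set is {BookID, Branch}), so split on Branch -> BookID into {BookID, Branch} and {Branch, ISBN, Publisher}.
{BookID, Branch} is in BCNF.
{Branch, ISBN, Publisher} is in BCNF.

{BookID, Branch}; {Branch, ISBN, Publisher}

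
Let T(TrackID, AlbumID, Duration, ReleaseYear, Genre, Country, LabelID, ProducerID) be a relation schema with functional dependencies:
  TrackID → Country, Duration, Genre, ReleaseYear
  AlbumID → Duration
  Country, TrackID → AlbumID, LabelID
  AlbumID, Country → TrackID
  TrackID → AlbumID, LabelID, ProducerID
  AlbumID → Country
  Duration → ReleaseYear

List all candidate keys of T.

{AlbumID} is a candidate key since {AlbumID}⁺ = {AlbumID, Country, Duration, Genre, LabelID, ProducerID, ReleaseYear, TrackID} covers every attribute.
{TrackID} is a candidate key since {TrackID}⁺ = {AlbumID, Country, Duration, Genre, LabelID, ProducerID, ReleaseYear, TrackID} covers every attribute.
Any other superkey properly contains one of these, so there are no further candidate keys.

{AlbumID}, {TrackID}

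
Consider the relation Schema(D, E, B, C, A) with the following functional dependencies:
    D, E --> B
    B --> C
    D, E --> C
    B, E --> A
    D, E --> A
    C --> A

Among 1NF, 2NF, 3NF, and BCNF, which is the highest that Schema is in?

2NF

Candidate key: {D, E}. Prime attributes: {D, E}.
For B --> C we have {B}⁺ = {A, B, C}; {B} is not a superkey, so BCNF fails.
B --> C has non-prime {C} on the right and a non-superkey on the left, so 3NF fails.
No proper subset of a key has a non-prime attribute in its closure, so there is no partial dependency; 2NF holds.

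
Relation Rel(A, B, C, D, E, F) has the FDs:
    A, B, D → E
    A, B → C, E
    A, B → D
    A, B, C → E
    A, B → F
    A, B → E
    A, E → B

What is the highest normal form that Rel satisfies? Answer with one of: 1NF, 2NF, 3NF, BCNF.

Candidate keys: {A, B}, {A, E}. Prime attributes: {A, B, E}.
The left-hand side of every FD is a superkey, so BCNF is satisfied.

BCNF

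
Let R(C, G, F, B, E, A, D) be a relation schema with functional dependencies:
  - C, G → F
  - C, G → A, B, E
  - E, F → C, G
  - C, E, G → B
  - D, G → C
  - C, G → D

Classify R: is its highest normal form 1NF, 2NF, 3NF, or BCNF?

Candidate keys: {C, G}, {D, G}, {E, F}. Prime attributes: {C, D, E, F, G}.
Every FD has a superkey on the left, so the relation is in BCNF.

BCNF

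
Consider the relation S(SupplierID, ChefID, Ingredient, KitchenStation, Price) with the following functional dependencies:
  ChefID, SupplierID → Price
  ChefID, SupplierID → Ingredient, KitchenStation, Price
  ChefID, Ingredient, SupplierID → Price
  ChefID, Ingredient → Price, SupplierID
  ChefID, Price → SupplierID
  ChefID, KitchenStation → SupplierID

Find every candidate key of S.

{ChefID, Ingredient}, {ChefID, KitchenStation}, {ChefID, Price}, {ChefID, SupplierID}

{ChefID} never appears on the right of any FD, so every key must include it.
Closure of {ChefID, Ingredient} is {ChefID, Ingredient, KitchenStation, Price, SupplierID}, the whole schema; {ChefID, Ingredient} is a candidate key.
Closure of {ChefID, KitchenStation} is {ChefID, Ingredient, KitchenStation, Price, SupplierID}, the whole schema; {ChefID, KitchenStation} is a candidate key.
Closure of {ChefID, Price} is {ChefID, Ingredient, KitchenStation, Price, SupplierID}, the whole schema; {ChefID, Price} is a candidate key.
Closure of {ChefID, SupplierID} is {ChefID, Ingredient, KitchenStation, Price, SupplierID}, the whole schema; {ChefID, SupplierID} is a candidate key.
No proper subset of any of these is a key, and no other minimal superkey exists.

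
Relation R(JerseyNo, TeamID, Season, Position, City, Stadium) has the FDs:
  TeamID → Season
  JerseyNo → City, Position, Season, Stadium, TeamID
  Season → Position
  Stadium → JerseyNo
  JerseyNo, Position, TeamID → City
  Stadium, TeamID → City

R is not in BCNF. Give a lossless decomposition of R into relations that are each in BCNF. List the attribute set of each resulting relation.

Candidate keys of the original relation: {JerseyNo}, {Stadium}.
{City, JerseyNo, Position, Season, Stadium, TeamID}: {TeamID} determines {Position, Season, TeamID} here but is not a superkey — split on TeamID → Position, Season, giving {Position, Season, TeamID} and {City, JerseyNo, Stadium, TeamID}.
{Position, Season, TeamID}: {Season} determines {Position, Season} here but is not a superkey — split on Season → Position, giving {Position, Season} and {Season, TeamID}.
{Position, Season}: every determinant is a superkey — BCNF.
{Season, TeamID}: every determinant is a superkey — BCNF.
{City, JerseyNo, Stadium, TeamID}: every determinant is a superkey — BCNF.

{City, JerseyNo, Stadium, TeamID}; {Position, Season}; {Season, TeamID}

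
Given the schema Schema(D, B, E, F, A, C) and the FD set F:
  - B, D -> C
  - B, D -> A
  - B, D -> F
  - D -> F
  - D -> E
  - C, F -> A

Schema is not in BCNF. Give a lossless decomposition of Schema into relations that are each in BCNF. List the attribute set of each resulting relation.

Candidate key of the original relation: {B, D}.
{A, B, C, D, E, F}: {D} determines {D, E, F} here but is not a superkey — split on D -> E, F, giving {D, E, F} and {A, B, C, D}.
{D, E, F} has no BCNF violation.
{A, B, C, D}: {C, D} determines {A, C, D} here but is not a superkey — split on C, D -> A, giving {A, C, D} and {B, C, D}.
{A, C, D} has no BCNF violation.
{B, C, D} has no BCNF violation.

{A, C, D}; {B, C, D}; {D, E, F}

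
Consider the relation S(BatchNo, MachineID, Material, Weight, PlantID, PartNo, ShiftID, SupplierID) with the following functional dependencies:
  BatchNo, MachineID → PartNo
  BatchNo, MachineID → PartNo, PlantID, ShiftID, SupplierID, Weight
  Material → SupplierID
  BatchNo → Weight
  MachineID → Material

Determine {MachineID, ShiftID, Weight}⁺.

Start with {MachineID, ShiftID, Weight}.
MachineID → Material applies; add {Material} → now {MachineID, Material, ShiftID, Weight}.
Material → SupplierID applies; add {SupplierID} → now {MachineID, Material, ShiftID, SupplierID, Weight}.
No further FD applies.

{MachineID, Material, ShiftID, SupplierID, Weight}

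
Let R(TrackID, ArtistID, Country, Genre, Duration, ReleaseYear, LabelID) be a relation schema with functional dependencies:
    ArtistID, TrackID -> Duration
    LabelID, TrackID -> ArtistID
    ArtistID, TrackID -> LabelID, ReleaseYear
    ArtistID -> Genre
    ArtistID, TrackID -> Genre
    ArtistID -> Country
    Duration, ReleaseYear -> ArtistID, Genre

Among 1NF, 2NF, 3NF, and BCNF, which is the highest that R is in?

1NF

Candidate keys: {ArtistID, TrackID}, {Duration, ReleaseYear, TrackID}, {LabelID, TrackID}. Prime attributes: {ArtistID, Duration, LabelID, ReleaseYear, TrackID}.
ArtistID -> Genre breaks BCNF: {ArtistID}⁺ = {ArtistID, Country, Genre}, so {ArtistID} is not a superkey.
ArtistID -> Genre has non-prime {Genre} on the right and a non-superkey on the left, so 3NF fails.
The proper key subset {ArtistID} of {ArtistID, TrackID} determines non-prime {Country, Genre}, so the relation is not even in 2NF.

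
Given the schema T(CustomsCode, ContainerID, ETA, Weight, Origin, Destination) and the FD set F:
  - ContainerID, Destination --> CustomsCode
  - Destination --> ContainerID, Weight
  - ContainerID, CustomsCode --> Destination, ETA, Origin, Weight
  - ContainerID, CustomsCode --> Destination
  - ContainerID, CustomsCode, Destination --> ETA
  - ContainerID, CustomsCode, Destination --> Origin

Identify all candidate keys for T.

{ContainerID, CustomsCode}, {Destination}

{Destination}⁺ = {ContainerID, CustomsCode, Destination, ETA, Origin, Weight}, which is every attribute, so {Destination} is a candidate key.
{ContainerID, CustomsCode}⁺ = {ContainerID, CustomsCode, Destination, ETA, Origin, Weight}, which is every attribute, so {ContainerID, CustomsCode} is a candidate key.
No proper subset of any of these is a key, and no other minimal superkey exists.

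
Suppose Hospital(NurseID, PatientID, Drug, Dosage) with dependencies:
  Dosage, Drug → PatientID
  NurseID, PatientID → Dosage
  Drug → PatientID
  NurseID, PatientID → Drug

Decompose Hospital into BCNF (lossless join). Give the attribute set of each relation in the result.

Candidate keys of the original relation: {Drug, NurseID}, {NurseID, PatientID}.
In {Dosage, Drug, NurseID, PatientID}, {Dosage, Drug} is not a superkey ({Dosage, Drug}⁺ restricted to this set is {Dosage, Drug, PatientID}), so split on Dosage, Drug → PatientID into {Dosage, Drug, PatientID} and {Dosage, Drug, NurseID}.
In {Dosage, Drug, PatientID}, {Drug} is not a superkey ({Drug}⁺ restricted to this set is {Drug, PatientID}), so split on Drug → PatientID into {Drug, PatientID} and {Dosage, Drug}.
{Drug, PatientID}: every determinant is a superkey — BCNF.
{Dosage, Drug}: every determinant is a superkey — BCNF.
{Dosage, Drug, NurseID}: every determinant is a superkey — BCNF.

{Dosage, Drug, NurseID}; {Drug, PatientID}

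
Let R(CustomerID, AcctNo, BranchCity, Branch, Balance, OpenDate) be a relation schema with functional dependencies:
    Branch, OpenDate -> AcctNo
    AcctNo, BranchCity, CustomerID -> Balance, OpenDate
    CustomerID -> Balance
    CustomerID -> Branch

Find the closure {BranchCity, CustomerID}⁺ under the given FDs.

{Balance, Branch, BranchCity, CustomerID}

Start with {BranchCity, CustomerID}.
CustomerID -> Balance applies; add {Balance} → now {Balance, BranchCity, CustomerID}.
CustomerID -> Branch applies; add {Branch} → now {Balance, Branch, BranchCity, CustomerID}.
No further FD applies.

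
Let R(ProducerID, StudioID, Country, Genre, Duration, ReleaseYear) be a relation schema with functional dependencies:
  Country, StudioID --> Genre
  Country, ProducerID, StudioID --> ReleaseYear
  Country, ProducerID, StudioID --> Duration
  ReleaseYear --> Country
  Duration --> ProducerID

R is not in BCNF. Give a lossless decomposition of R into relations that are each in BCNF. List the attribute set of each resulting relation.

Candidate keys of the original relation: {Country, Duration, StudioID}, {Country, ProducerID, StudioID}, {Duration, ReleaseYear, StudioID}, {ProducerID, ReleaseYear, StudioID}.
{Country, Duration, Genre, ProducerID, ReleaseYear, StudioID}: {Country, StudioID} determines {Country, Genre, StudioID} here but is not a superkey — split on Country, StudioID --> Genre, giving {Country, Genre, StudioID} and {Country, Duration, ProducerID, ReleaseYear, StudioID}.
{Country, Genre, StudioID}: every determinant is a superkey — BCNF.
{Country, Duration, ProducerID, ReleaseYear, StudioID}: {ReleaseYear} determines {Country, ReleaseYear} here but is not a superkey — split on ReleaseYear --> Country, giving {Country, ReleaseYear} and {Duration, ProducerID, ReleaseYear, StudioID}.
{Country, ReleaseYear}: every determinant is a superkey — BCNF.
{Duration, ProducerID, ReleaseYear, StudioID}: {Duration} determines {Duration, ProducerID} here but is not a superkey — split on Duration --> ProducerID, giving {Duration, ProducerID} and {Duration, ReleaseYear, StudioID}.
{Duration, ProducerID}: every determinant is a superkey — BCNF.
{Duration, ReleaseYear, StudioID}: every determinant is a superkey — BCNF.

{Country, Genre, StudioID}; {Country, ReleaseYear}; {Duration, ProducerID}; {Duration, ReleaseYear, StudioID}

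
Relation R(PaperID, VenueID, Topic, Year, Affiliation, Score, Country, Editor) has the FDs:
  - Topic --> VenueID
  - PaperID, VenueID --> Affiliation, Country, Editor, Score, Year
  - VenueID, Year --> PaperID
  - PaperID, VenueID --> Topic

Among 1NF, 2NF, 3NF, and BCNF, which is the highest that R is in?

3NF

Candidate keys: {PaperID, Topic}, {PaperID, VenueID}, {Topic, Year}, {VenueID, Year}. Prime attributes: {PaperID, Topic, VenueID, Year}.
For Topic --> VenueID we have {Topic}⁺ = {Topic, VenueID}; {Topic} is not a superkey, so BCNF fails.
Since {VenueID} ⊆ prime attributes and every other non-superkey FD also has a prime right side, the schema is in 3NF.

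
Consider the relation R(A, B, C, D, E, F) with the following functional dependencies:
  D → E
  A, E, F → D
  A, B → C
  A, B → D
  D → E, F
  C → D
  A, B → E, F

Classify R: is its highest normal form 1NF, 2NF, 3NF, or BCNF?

2NF

Candidate key: {A, B}. Prime attributes: {A, B}.
For D → E we have {D}⁺ = {D, E, F}; {D} is not a superkey, so BCNF fails.
D → E determines the non-prime attribute {E} from a non-superkey — 3NF is violated.
No proper subset of a key has a non-prime attribute in its closure, so there is no partial dependency; 2NF holds.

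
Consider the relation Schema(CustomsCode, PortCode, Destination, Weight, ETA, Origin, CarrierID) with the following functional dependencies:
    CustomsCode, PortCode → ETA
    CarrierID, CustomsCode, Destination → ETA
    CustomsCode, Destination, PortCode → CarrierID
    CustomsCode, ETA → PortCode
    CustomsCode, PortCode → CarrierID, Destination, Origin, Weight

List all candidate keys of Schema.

{CarrierID, CustomsCode, Destination}, {CustomsCode, ETA}, {CustomsCode, PortCode}

{CustomsCode} never appears on the right of any FD, so every key must include it.
{CustomsCode, ETA}⁺ = {CarrierID, CustomsCode, Destination, ETA, Origin, PortCode, Weight} — all of the relation — so {CustomsCode, ETA} is a candidate key.
{CustomsCode, PortCode}⁺ = {CarrierID, CustomsCode, Destination, ETA, Origin, PortCode, Weight} — all of the relation — so {CustomsCode, PortCode} is a candidate key.
{CarrierID, CustomsCode, Destination}⁺ = {CarrierID, CustomsCode, Destination, ETA, Origin, PortCode, Weight} — all of the relation — so {CarrierID, CustomsCode, Destination} is a candidate key.
These are minimal and exhaustive — every other superkey contains one of them.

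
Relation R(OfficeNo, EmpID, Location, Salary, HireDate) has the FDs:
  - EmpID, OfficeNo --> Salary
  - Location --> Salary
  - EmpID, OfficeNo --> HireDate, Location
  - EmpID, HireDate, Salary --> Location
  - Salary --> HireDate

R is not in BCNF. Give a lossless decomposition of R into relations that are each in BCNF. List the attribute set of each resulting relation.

Candidate key of the original relation: {EmpID, OfficeNo}.
In {EmpID, HireDate, Location, OfficeNo, Salary}, {Location} is not a superkey ({Location}⁺ restricted to this set is {HireDate, Location, Salary}), so split on Location --> HireDate, Salary into {HireDate, Location, Salary} and {EmpID, Location, OfficeNo}.
In {HireDate, Location, Salary}, {Salary} is not a superkey ({Salary}⁺ restricted to this set is {HireDate, Salary}), so split on Salary --> HireDate into {HireDate, Salary} and {Location, Salary}.
{HireDate, Salary} is in BCNF.
{Location, Salary} is in BCNF.
{EmpID, Location, OfficeNo} is in BCNF.

{EmpID, Location, OfficeNo}; {HireDate, Salary}; {Location, Salary}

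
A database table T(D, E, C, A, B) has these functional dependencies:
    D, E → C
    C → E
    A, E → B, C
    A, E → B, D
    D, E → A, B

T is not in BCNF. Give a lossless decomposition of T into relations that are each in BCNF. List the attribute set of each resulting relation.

{A, B, C, D}; {C, E}

Candidate keys of the original relation: {A, C}, {A, E}, {C, D}, {D, E}.
Within {A, B, C, D, E}: {C}⁺ ∩ {A, B, C, D, E} = {C, E}, not the whole set, so C → E violates BCNF; decompose into {C, E} and {A, B, C, D}.
{C, E}: every determinant is a superkey — BCNF.
{A, B, C, D}: every determinant is a superkey — BCNF.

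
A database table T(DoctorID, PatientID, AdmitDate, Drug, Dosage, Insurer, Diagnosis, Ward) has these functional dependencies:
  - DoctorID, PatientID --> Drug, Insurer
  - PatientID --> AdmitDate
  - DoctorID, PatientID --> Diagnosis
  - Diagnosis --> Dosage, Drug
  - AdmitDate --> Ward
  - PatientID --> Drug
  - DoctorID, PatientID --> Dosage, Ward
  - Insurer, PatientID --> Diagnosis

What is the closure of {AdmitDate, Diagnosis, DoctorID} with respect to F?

{AdmitDate, Diagnosis, DoctorID, Dosage, Drug, Ward}

Start with {AdmitDate, Diagnosis, DoctorID}.
Diagnosis --> Dosage, Drug applies; add {Dosage, Drug} → now {AdmitDate, Diagnosis, DoctorID, Dosage, Drug}.
AdmitDate --> Ward applies; add {Ward} → now {AdmitDate, Diagnosis, DoctorID, Dosage, Drug, Ward}.
No further FD applies.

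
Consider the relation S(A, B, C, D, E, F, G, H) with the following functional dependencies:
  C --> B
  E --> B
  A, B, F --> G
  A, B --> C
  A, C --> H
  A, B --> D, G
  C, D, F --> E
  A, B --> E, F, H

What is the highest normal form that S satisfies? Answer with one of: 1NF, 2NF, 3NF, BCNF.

Candidate keys: {A, B}, {A, C}, {A, E}. Prime attributes: {A, B, C, E}.
C --> B breaks BCNF: {C}⁺ = {B, C}, so {C} is not a superkey.
Since {B} ⊆ prime attributes and every other non-superkey FD also has a prime right side, the schema is in 3NF.

3NF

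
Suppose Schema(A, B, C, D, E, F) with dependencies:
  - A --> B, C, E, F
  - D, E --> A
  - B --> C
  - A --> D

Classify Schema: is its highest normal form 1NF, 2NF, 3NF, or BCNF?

2NF

Candidate keys: {A}, {D, E}. Prime attributes: {A, D, E}.
B --> C: {B}⁺ = {B, C}, which is not all of the attributes, so the left side is not a superkey — BCNF is violated.
B --> C determines the non-prime attribute {C} from a non-superkey — 3NF is violated.
Checking every proper subset of each key, none determines a non-prime attribute — 2NF is satisfied.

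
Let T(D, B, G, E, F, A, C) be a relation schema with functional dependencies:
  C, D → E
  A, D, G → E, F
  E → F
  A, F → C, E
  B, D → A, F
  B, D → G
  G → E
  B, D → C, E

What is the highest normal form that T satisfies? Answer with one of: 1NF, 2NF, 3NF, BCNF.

2NF

Candidate key: {B, D}. Prime attributes: {B, D}.
For C, D → E we have {C, D}⁺ = {C, D, E, F}; {C, D} is not a superkey, so BCNF fails.
C, D → E determines the non-prime attribute {E} from a non-superkey — 3NF is violated.
Checking every proper subset of each key, none determines a non-prime attribute — 2NF is satisfied.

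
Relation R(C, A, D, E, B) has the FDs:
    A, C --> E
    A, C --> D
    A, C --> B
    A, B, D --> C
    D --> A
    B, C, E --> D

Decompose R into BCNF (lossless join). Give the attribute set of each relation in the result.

{A, D}; {B, C, D, E}

Candidate keys of the original relation: {A, C}, {B, C, E}, {B, D}, {C, D}.
In {A, B, C, D, E}, {D} is not a superkey ({D}⁺ restricted to this set is {A, D}), so split on D --> A into {A, D} and {B, C, D, E}.
{A, D} has no BCNF violation.
{B, C, D, E} has no BCNF violation.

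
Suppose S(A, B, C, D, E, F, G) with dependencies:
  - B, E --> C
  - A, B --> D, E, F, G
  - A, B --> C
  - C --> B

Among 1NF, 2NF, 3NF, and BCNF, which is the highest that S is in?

3NF

Candidate keys: {A, B}, {A, C}. Prime attributes: {A, B, C}.
B, E --> C breaks BCNF: {B, E}⁺ = {B, C, E}, so {B, E} is not a superkey.
But every attribute on its right side ({C}) is prime, and the same holds for every other non-superkey FD, so 3NF still holds.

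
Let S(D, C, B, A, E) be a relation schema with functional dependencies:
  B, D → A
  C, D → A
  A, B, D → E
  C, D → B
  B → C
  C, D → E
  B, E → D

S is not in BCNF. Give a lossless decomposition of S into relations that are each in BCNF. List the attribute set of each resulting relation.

{A, B, D, E}; {B, C}

Candidate keys of the original relation: {B, D}, {B, E}, {C, D}.
{A, B, C, D, E}: {B} determines {B, C} here but is not a superkey — split on B → C, giving {B, C} and {A, B, D, E}.
{B, C} has no BCNF violation.
{A, B, D, E} has no BCNF violation.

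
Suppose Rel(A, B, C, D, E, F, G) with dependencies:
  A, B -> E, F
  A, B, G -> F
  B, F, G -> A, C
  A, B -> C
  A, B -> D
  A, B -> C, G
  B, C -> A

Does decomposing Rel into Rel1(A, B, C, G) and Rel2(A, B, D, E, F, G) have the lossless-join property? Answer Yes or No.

Yes

Common attributes: {A, B, G}; their closure is {A, B, C, D, E, F, G}.
Rel1 is contained in that closure, so Rel1 ∩ Rel2 -> Rel1 holds and the join is lossless.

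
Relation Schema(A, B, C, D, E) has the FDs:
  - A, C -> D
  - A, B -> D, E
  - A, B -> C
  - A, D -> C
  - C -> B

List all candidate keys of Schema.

{A, B}, {A, C}, {A, D}

{A} never appears on the right of any FD, so every key must include it.
{A, B}⁺ = {A, B, C, D, E}, which is every attribute, so {A, B} is a candidate key.
{A, C}⁺ = {A, B, C, D, E}, which is every attribute, so {A, C} is a candidate key.
{A, D}⁺ = {A, B, C, D, E}, which is every attribute, so {A, D} is a candidate key.
No proper subset of any of these is a key, and no other minimal superkey exists.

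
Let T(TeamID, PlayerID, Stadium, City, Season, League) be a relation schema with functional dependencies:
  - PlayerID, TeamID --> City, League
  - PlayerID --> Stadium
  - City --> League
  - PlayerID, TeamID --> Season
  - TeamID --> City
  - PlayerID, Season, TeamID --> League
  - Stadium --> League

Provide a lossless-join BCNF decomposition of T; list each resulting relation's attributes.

Candidate key of the original relation: {PlayerID, TeamID}.
In {City, League, PlayerID, Season, Stadium, TeamID}, {PlayerID} is not a superkey ({PlayerID}⁺ restricted to this set is {League, PlayerID, Stadium}), so split on PlayerID --> League, Stadium into {League, PlayerID, Stadium} and {City, PlayerID, Season, TeamID}.
In {League, PlayerID, Stadium}, {Stadium} is not a superkey ({Stadium}⁺ restricted to this set is {League, Stadium}), so split on Stadium --> League into {League, Stadium} and {PlayerID, Stadium}.
{League, Stadium} is in BCNF.
{PlayerID, Stadium} is in BCNF.
In {City, PlayerID, Season, TeamID}, {TeamID} is not a superkey ({TeamID}⁺ restricted to this set is {City, TeamID}), so split on TeamID --> City into {City, TeamID} and {PlayerID, Season, TeamID}.
{City, TeamID} is in BCNF.
{PlayerID, Season, TeamID} is in BCNF.

{City, TeamID}; {League, Stadium}; {PlayerID, Season, TeamID}; {PlayerID, Stadium}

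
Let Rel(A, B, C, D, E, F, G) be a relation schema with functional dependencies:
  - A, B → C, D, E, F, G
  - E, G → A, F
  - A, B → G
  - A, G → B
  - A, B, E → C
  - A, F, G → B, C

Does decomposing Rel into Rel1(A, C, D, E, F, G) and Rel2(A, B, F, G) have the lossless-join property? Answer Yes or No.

Yes

Common attributes: {A, F, G}; their closure is {A, B, C, D, E, F, G}.
Rel1 is contained in that closure, so Rel1 ∩ Rel2 → Rel1 holds and the join is lossless.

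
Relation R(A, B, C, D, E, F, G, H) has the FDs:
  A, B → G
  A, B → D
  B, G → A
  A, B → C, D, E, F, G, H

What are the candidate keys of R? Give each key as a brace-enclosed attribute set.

{A, B}, {B, G}

No FD produces {B}, so it must be in every candidate key.
Closure of {A, B} is {A, B, C, D, E, F, G, H}, the whole schema; {A, B} is a candidate key.
Closure of {B, G} is {A, B, C, D, E, F, G, H}, the whole schema; {B, G} is a candidate key.
Any other superkey properly contains one of these, so there are no further candidate keys.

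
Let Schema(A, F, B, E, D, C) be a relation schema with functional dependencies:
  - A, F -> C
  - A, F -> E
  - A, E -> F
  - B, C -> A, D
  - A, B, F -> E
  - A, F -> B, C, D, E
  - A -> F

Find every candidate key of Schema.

{A}, {B, C}

{A} is a candidate key since {A}⁺ = {A, B, C, D, E, F} covers every attribute.
{B, C} is a candidate key since {B, C}⁺ = {A, B, C, D, E, F} covers every attribute.
Any other superkey properly contains one of these, so there are no further candidate keys.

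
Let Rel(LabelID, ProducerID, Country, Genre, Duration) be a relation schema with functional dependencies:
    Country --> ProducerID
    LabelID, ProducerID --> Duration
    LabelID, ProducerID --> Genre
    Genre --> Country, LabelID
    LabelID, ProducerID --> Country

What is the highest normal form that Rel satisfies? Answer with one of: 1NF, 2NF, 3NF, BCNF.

3NF

Candidate keys: {Country, LabelID}, {Genre}, {LabelID, ProducerID}. Prime attributes: {Country, Genre, LabelID, ProducerID}.
Country --> ProducerID breaks BCNF: {Country}⁺ = {Country, ProducerID}, so {Country} is not a superkey.
But every attribute on its right side ({ProducerID}) is prime, and the same holds for every other non-superkey FD, so 3NF still holds.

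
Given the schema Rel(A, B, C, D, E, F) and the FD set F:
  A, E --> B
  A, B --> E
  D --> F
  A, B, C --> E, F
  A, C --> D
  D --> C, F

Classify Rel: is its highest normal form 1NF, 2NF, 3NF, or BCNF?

Candidate keys: {A, B, C}, {A, B, D}, {A, C, E}, {A, D, E}. Prime attributes: {A, B, C, D, E}.
A, E --> B: {A, E}⁺ = {A, B, E}, which is not all of the attributes, so the left side is not a superkey — BCNF is violated.
Because {F} is non-prime and the left side of D --> F is not a superkey, the relation is not in 3NF.
The proper key subset {A, C} of {A, B, C} determines non-prime {F}, so the relation is not even in 2NF.

1NF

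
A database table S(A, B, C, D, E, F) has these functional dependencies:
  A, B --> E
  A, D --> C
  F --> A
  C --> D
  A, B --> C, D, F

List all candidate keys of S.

{A, B}, {B, F}

Attributes never on any right-hand side: {B} — every candidate key must contain it.
Closure of {A, B} is {A, B, C, D, E, F}, the whole schema; {A, B} is a candidate key.
Closure of {B, F} is {A, B, C, D, E, F}, the whole schema; {B, F} is a candidate key.
These are minimal and exhaustive — every other superkey contains one of them.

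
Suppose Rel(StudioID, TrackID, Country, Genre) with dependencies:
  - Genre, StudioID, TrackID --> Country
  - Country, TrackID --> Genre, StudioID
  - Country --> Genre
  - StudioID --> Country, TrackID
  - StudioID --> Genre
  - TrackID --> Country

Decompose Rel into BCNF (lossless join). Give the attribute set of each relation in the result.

Candidate keys of the original relation: {StudioID}, {TrackID}.
Within {Country, Genre, StudioID, TrackID}: {Country}⁺ ∩ {Country, Genre, StudioID, TrackID} = {Country, Genre}, not the whole set, so Country --> Genre violates BCNF; decompose into {Country, Genre} and {Country, StudioID, TrackID}.
{Country, Genre} is in BCNF.
{Country, StudioID, TrackID} is in BCNF.

{Country, Genre}; {Country, StudioID, TrackID}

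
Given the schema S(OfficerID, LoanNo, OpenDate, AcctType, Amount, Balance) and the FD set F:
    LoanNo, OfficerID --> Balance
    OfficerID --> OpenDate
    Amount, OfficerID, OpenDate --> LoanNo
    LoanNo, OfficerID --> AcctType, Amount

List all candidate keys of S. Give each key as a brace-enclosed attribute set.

No FD produces {OfficerID}, so it must be in every candidate key.
Closure of {Amount, OfficerID} is {AcctType, Amount, Balance, LoanNo, OfficerID, OpenDate}, the whole schema; {Amount, OfficerID} is a candidate key.
Closure of {LoanNo, OfficerID} is {AcctType, Amount, Balance, LoanNo, OfficerID, OpenDate}, the whole schema; {LoanNo, OfficerID} is a candidate key.
These are minimal and exhaustive — every other superkey contains one of them.

{Amount, OfficerID}, {LoanNo, OfficerID}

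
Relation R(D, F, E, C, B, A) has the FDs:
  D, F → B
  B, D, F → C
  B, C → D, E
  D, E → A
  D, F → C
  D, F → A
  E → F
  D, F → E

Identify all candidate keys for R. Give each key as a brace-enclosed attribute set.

{B, C}, {D, E}, {D, F}

{B, C}⁺ = {A, B, C, D, E, F}, which is every attribute, so {B, C} is a candidate key.
{D, E}⁺ = {A, B, C, D, E, F}, which is every attribute, so {D, E} is a candidate key.
{D, F}⁺ = {A, B, C, D, E, F}, which is every attribute, so {D, F} is a candidate key.
Any other superkey properly contains one of these, so there are no further candidate keys.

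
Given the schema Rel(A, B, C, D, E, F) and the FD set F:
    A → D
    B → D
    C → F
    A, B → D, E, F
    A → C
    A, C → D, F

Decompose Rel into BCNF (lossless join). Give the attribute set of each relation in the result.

Candidate key of the original relation: {A, B}.
In {A, B, C, D, E, F}, {A} is not a superkey ({A}⁺ restricted to this set is {A, C, D, F}), so split on A → C, D, F into {A, C, D, F} and {A, B, E}.
In {A, C, D, F}, {C} is not a superkey ({C}⁺ restricted to this set is {C, F}), so split on C → F into {C, F} and {A, C, D}.
{C, F} has no BCNF violation.
{A, C, D} has no BCNF violation.
{A, B, E} has no BCNF violation.

{A, B, E}; {A, C, D}; {C, F}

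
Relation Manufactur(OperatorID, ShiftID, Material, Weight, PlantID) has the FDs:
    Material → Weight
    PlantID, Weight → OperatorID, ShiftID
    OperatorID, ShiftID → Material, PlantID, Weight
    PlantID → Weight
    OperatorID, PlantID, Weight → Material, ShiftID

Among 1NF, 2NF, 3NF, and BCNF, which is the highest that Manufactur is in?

Candidate keys: {OperatorID, ShiftID}, {PlantID}. Prime attributes: {OperatorID, PlantID, ShiftID}.
Material → Weight breaks BCNF: {Material}⁺ = {Material, Weight}, so {Material} is not a superkey.
Material → Weight determines the non-prime attribute {Weight} from a non-superkey — 3NF is violated.
Checking every proper subset of each key, none determines a non-prime attribute — 2NF is satisfied.

2NF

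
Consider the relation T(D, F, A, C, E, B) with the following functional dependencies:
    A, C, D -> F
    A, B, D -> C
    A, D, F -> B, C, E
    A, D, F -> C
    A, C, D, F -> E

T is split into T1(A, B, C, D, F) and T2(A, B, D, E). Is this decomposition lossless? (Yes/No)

The shared attributes are {A, B, D} and {A, B, D}⁺ = {A, B, C, D, E, F}.
This includes all of T1, so the common attributes are a superkey of T1 — the join is lossless.

Yes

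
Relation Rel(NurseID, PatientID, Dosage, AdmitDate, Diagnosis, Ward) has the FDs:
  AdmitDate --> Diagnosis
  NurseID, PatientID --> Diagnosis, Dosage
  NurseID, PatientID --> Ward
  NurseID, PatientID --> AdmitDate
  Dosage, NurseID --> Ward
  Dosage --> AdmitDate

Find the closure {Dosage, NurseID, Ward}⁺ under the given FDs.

Start with {Dosage, NurseID, Ward}.
Dosage --> AdmitDate applies; add {AdmitDate} → now {AdmitDate, Dosage, NurseID, Ward}.
AdmitDate --> Diagnosis applies; add {Diagnosis} → now {AdmitDate, Diagnosis, Dosage, NurseID, Ward}.
No further FD applies.

{AdmitDate, Diagnosis, Dosage, NurseID, Ward}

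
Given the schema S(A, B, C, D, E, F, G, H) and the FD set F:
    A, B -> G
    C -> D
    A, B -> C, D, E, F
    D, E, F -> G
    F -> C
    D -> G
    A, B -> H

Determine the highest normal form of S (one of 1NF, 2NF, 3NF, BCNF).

2NF

Candidate key: {A, B}. Prime attributes: {A, B}.
C -> D breaks BCNF: {C}⁺ = {C, D, G}, so {C} is not a superkey.
Because {D} is non-prime and the left side of C -> D is not a superkey, the relation is not in 3NF.
No non-prime attribute depends on a proper subset of any candidate key, so 2NF holds.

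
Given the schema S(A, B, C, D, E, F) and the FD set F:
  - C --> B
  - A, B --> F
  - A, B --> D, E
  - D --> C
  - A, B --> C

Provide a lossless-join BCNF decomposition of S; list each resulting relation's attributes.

Candidate keys of the original relation: {A, B}, {A, C}, {A, D}.
In {A, B, C, D, E, F}, {C} is not a superkey ({C}⁺ restricted to this set is {B, C}), so split on C --> B into {B, C} and {A, C, D, E, F}.
{B, C} is in BCNF.
In {A, C, D, E, F}, {D} is not a superkey ({D}⁺ restricted to this set is {C, D}), so split on D --> C into {C, D} and {A, D, E, F}.
{C, D} is in BCNF.
{A, D, E, F} is in BCNF.

{A, D, E, F}; {B, C}; {C, D}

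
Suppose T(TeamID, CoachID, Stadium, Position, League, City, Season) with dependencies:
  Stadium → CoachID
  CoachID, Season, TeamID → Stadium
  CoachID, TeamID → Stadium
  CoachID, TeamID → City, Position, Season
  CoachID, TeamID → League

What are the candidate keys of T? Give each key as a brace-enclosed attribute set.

{CoachID, TeamID}, {Stadium, TeamID}

Attributes never on any right-hand side: {TeamID} — every candidate key must contain it.
{CoachID, TeamID}⁺ = {City, CoachID, League, Position, Season, Stadium, TeamID}, which is every attribute, so {CoachID, TeamID} is a candidate key.
{Stadium, TeamID}⁺ = {City, CoachID, League, Position, Season, Stadium, TeamID}, which is every attribute, so {Stadium, TeamID} is a candidate key.
These are minimal and exhaustive — every other superkey contains one of them.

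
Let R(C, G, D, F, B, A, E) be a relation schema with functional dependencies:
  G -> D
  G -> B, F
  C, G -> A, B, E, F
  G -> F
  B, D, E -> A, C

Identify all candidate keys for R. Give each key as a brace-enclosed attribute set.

{C, G}, {E, G}

Attributes never on any right-hand side: {G} — every candidate key must contain it.
Closure of {C, G} is {A, B, C, D, E, F, G}, the whole schema; {C, G} is a candidate key.
Closure of {E, G} is {A, B, C, D, E, F, G}, the whole schema; {E, G} is a candidate key.
These are minimal and exhaustive — every other superkey contains one of them.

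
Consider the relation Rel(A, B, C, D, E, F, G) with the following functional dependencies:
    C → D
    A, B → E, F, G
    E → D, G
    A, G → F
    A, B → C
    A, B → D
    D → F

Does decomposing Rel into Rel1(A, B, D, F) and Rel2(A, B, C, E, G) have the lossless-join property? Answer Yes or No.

The shared attributes are {A, B} and {A, B}⁺ = {A, B, C, D, E, F, G}.
Since Rel1 ⊆ {A, B, C, D, E, F, G}, the intersection is a superkey of Rel1; the decomposition is lossless.

Yes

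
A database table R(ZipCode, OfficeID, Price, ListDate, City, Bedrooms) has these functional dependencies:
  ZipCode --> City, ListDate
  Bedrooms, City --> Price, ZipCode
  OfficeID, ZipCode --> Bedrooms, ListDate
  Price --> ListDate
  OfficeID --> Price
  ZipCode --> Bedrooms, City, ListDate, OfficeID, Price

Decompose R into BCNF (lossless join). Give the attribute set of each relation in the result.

Candidate keys of the original relation: {Bedrooms, City}, {ZipCode}.
Within {Bedrooms, City, ListDate, OfficeID, Price, ZipCode}: {Price}⁺ ∩ {Bedrooms, City, ListDate, OfficeID, Price, ZipCode} = {ListDate, Price}, not the whole set, so Price --> ListDate violates BCNF; decompose into {ListDate, Price} and {Bedrooms, City, OfficeID, Price, ZipCode}.
{ListDate, Price} has no BCNF violation.
Within {Bedrooms, City, OfficeID, Price, ZipCode}: {OfficeID}⁺ ∩ {Bedrooms, City, OfficeID, Price, ZipCode} = {OfficeID, Price}, not the whole set, so OfficeID --> Price violates BCNF; decompose into {OfficeID, Price} and {Bedrooms, City, OfficeID, ZipCode}.
{OfficeID, Price} has no BCNF violation.
{Bedrooms, City, OfficeID, ZipCode} has no BCNF violation.

{Bedrooms, City, OfficeID, ZipCode}; {ListDate, Price}; {OfficeID, Price}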